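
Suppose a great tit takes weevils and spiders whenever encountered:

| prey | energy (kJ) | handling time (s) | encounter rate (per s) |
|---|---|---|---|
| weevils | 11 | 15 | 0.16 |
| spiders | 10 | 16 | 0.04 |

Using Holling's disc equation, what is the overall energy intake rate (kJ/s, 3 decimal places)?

R = Σλ_iE_i / (1 + Σλ_ih_i)
Numerator: 0.16×11 + 0.04×10 = 2.16
Denominator: 1 + 0.16×15 + 0.04×16 = 4.04
R = 2.16/4.04 = 0.5347 kJ/s

0.535 kJ/s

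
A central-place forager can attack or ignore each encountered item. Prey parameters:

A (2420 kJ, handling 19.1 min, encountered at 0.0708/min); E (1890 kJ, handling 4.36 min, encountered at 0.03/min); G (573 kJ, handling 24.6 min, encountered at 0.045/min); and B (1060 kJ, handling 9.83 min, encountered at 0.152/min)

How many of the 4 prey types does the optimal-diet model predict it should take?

Rank by E/h (kJ/min): E 433, A 127, B 108, G 23.3. Include each in turn until the next type's E/h falls below the running intake rate.
Rate on top 1: 50.14. A: 127 > 50.14 → include.
Rate on top 2: 91.84. B: 108 > 91.84 → include.
Rate on top 3: 97.85. G: 23.3 < 97.85 → exclude; stop.
Optimal diet: E, A, B — 3 of 4 types.

3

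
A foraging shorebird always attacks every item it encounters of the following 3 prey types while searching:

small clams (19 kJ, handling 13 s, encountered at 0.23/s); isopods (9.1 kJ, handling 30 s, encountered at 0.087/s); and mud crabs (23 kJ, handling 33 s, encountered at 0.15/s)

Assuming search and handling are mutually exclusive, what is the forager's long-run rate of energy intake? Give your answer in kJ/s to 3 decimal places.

0.746 kJ/s

R = Σλ_iE_i / (1 + Σλ_ih_i)
Numerator: 0.23×19 + 0.087×9.1 + 0.15×23 = 8.612
Denominator: 1 + 0.23×13 + 0.087×30 + 0.15×33 = 11.55
R = 8.612/11.55 = 0.7456 kJ/s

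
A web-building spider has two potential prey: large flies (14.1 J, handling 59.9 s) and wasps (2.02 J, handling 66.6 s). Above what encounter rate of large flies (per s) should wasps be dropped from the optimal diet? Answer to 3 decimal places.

At the threshold, the rate on large flies alone equals the profitability of wasps: λ·14.1/(1 + λ·59.9) = 2.02/66.6 = 0.03033.
Rearranging, λ(14.1 − 0.03033×59.9) = 0.03033, so λ = 0.03033/12.28 = 0.002469 per s.

0.002 per s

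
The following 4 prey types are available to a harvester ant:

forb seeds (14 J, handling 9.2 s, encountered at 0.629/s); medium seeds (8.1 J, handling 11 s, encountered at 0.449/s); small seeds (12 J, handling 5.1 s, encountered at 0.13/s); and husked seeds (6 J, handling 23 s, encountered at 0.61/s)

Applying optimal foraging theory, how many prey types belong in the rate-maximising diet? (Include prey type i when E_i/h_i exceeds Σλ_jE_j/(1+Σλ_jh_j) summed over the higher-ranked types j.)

E/h in descending order: small seeds 2.35, forb seeds 1.52, medium seeds 0.736, husked seeds 0.261 J/s. The optimal diet is the largest prefix of this list for which every included type satisfies E_i/h_i > R on the types above it.
Rate on top 1: 0.9381. forb seeds: 1.52 > 0.9381 → include.
Rate on top 2: 1.391. medium seeds: 0.736 < 1.391 → exclude; stop.
Optimal diet: small seeds, forb seeds — 2 of 4 types.

2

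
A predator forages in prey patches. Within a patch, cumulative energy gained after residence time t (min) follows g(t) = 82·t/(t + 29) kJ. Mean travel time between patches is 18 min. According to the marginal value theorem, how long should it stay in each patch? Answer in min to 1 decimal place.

Optimal t* satisfies g'(t*) = g(t*)/(T + t*).
g'(t) = 82·29/(t + 29)². Setting 82·29/(t+29)² = 82t/[(t+29)(18+t)] gives 29(18+t) = t(t+29), so t² = 29×18 = 522.
t* = √522 = 22.85 min.

22.8 min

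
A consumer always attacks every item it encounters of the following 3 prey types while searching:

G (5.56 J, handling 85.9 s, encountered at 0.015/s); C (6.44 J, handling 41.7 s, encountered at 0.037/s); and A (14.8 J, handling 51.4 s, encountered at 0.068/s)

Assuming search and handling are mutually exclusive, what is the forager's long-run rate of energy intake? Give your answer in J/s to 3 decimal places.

0.181 J/s

R = Σλ_iE_i / (1 + Σλ_ih_i)
Numerator: 0.015×5.56 + 0.037×6.44 + 0.068×14.8 = 1.328
Denominator: 1 + 0.015×85.9 + 0.037×41.7 + 0.068×51.4 = 7.327
R = 1.328/7.327 = 0.1813 J/s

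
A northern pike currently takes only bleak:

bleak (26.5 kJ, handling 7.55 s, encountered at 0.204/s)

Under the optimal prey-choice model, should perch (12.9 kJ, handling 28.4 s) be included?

No

Intake rate on the current diet: R = (0.204×26.5) / (1 + 0.204×7.55) = 5.406/2.54 = 2.128 kJ/s.
perch: E/h = 12.9/28.4 = 0.4542 kJ/s.
Since 0.4542 < R, time spent handling perch is better spent searching.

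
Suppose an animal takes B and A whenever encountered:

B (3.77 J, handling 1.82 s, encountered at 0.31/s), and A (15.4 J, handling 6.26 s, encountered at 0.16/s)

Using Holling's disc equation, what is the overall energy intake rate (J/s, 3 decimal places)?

R = (0.31×3.77 + 0.16×15.4) / (1 + 0.31×1.82 + 0.16×6.26) = 3.633/2.566 = 1.416 J/s.

1.416 J/s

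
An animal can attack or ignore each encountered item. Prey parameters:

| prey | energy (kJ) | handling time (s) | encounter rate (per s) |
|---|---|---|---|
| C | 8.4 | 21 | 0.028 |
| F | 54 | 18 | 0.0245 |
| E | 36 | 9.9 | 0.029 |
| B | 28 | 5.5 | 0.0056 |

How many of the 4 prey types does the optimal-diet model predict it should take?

Rank by E/h (kJ/s): B 5.09, E 3.64, F 3, C 0.4. Include each in turn until the next type's E/h falls below the running intake rate.
Rate on top 1: 0.1521. E: 3.64 > 0.1521 → include.
Rate on top 2: 0.9111. F: 3 > 0.9111 → include.
Rate on top 3: 1.435. C: 0.4 < 1.435 → exclude; stop.
Optimal diet: B, E, F — 3 of 4 types.

3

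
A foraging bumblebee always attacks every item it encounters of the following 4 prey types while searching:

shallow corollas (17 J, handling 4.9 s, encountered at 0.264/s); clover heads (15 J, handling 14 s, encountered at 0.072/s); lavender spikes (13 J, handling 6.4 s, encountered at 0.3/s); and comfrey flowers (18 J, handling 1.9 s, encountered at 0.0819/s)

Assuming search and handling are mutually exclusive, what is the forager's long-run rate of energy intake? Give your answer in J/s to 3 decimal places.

Energy encountered per unit search time: 0.264×17 + 0.072×15 + 0.3×13 + 0.0819×18 = 10.94 J/s.
Handling time per unit search time: 0.264×4.9 + 0.072×14 + 0.3×6.4 + 0.0819×1.9 = 4.377.
Rate = 10.94/(1 + 4.377) = 2.035 J/s.

2.035 J/s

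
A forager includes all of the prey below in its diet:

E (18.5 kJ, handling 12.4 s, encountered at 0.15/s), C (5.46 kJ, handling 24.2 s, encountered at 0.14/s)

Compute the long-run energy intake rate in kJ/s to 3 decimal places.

0.566 kJ/s

Energy encountered per unit search time: 0.15×18.5 + 0.14×5.46 = 3.539 kJ/s.
Handling time per unit search time: 0.15×12.4 + 0.14×24.2 = 5.248.
Rate = 3.539/(1 + 5.248) = 0.5665 kJ/s.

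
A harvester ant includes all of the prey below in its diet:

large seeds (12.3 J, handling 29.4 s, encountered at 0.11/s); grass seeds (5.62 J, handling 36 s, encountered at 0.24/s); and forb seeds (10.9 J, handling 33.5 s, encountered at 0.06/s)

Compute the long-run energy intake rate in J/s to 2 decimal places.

0.23 J/s

Energy encountered per unit search time: 0.11×12.3 + 0.24×5.62 + 0.06×10.9 = 3.356 J/s.
Handling time per unit search time: 0.11×29.4 + 0.24×36 + 0.06×33.5 = 13.88.
Rate = 3.356/(1 + 13.88) = 0.2255 J/s.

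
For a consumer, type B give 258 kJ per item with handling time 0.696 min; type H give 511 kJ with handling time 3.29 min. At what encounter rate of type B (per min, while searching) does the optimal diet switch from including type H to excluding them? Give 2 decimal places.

1.04 per min

The zero-one rule: include type H iff E₂/h₂ > λE₁/(1+λh₁). Equality gives the switch point.
λE₁h₂ = E₂ + λE₂h₁ ⇒ λ = E₂/(E₁h₂ − E₂h₁) = 511/(848.8 − 355.7) = 1.036 per min.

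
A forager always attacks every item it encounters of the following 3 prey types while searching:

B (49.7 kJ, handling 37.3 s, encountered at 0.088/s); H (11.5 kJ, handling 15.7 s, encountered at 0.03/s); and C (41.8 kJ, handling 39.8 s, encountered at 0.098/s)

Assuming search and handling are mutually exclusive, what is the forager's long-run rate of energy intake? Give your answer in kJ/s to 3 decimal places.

1.019 kJ/s

R = (0.088×49.7 + 0.03×11.5 + 0.098×41.8) / (1 + 0.088×37.3 + 0.03×15.7 + 0.098×39.8) = 8.815/8.654 = 1.019 kJ/s.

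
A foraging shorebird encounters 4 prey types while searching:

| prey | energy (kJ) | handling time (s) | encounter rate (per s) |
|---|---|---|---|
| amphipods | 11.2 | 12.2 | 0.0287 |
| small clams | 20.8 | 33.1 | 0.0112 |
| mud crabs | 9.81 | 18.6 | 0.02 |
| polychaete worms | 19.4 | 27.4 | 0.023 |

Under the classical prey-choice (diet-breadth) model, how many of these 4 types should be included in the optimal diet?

4

Rank by E/h (kJ/s): amphipods 0.918, polychaete worms 0.708, small clams 0.628, mud crabs 0.527. Include each in turn until the next type's E/h falls below the running intake rate.
Rate on top 1: 0.2381. polychaete worms: 0.708 > 0.2381 → include.
Rate on top 2: 0.3876. small clams: 0.628 > 0.3876 → include.
Rate on top 3: 0.4256. mud crabs: 0.527 > 0.4256 → include.
Optimal diet: amphipods, polychaete worms, small clams, mud crabs — 4 of 4 types.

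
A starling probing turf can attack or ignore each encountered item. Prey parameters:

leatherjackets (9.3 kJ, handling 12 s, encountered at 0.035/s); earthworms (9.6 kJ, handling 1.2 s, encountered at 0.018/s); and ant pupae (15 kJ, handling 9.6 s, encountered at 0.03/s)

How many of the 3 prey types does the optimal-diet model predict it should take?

Profitabilities (E/h, kJ/s): earthworms 8, ant pupae 1.56, leatherjackets 0.775. Add prey in this order while the next type's profitability exceeds the intake rate on those already taken.
Rate on top 1: 0.1691. ant pupae: 1.56 > 0.1691 → include.
Rate on top 2: 0.4756. leatherjackets: 0.775 > 0.4756 → include.
Optimal diet: earthworms, ant pupae, leatherjackets — 3 of 3 types.

3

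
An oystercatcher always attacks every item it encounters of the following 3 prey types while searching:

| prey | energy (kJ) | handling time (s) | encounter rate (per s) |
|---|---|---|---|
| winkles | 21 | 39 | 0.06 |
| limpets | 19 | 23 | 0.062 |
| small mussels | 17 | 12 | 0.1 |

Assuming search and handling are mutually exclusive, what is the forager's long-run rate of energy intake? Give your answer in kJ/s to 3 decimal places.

Energy encountered per unit search time: 0.06×21 + 0.062×19 + 0.1×17 = 4.138 kJ/s.
Handling time per unit search time: 0.06×39 + 0.062×23 + 0.1×12 = 4.966.
Rate = 4.138/(1 + 4.966) = 0.6936 kJ/s.

0.694 kJ/s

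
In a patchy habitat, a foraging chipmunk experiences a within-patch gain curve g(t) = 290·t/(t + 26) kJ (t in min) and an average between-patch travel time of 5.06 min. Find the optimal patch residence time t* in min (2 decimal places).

11.47 min

Optimal t* satisfies g'(t*) = g(t*)/(T + t*).
g'(t) = 290·26/(t + 26)². Setting 290·26/(t+26)² = 290t/[(t+26)(5.06+t)] gives 26(5.06+t) = t(t+26), so t² = 26×5.06 = 131.6.
t* = √131.6 = 11.47 min.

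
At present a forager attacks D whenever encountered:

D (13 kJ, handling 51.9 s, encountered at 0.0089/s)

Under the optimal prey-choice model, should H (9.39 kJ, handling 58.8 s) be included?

Yes

Intake rate on the current diet: R = (0.0089×13) / (1 + 0.0089×51.9) = 0.1157/1.462 = 0.07914 kJ/s.
H: E/h = 9.39/58.8 = 0.1597 kJ/s.
0.1597 > 0.07914, so adding H raises the average — include it.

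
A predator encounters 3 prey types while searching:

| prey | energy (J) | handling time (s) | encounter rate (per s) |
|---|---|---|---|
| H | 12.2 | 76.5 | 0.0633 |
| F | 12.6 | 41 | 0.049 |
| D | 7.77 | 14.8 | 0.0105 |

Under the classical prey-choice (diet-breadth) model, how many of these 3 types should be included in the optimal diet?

E/h in descending order: D 0.525, F 0.307, H 0.159 J/s. The optimal diet is the largest prefix of this list for which every included type satisfies E_i/h_i > R on the types above it.
Rate on top 1: 0.07061. F: 0.307 > 0.07061 → include.
Rate on top 2: 0.2209. H: 0.159 < 0.2209 → exclude; stop.
Optimal diet: D, F — 2 of 3 types.

2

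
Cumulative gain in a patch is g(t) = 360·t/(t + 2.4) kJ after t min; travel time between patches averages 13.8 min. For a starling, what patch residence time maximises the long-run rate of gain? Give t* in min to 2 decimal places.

5.75 min

Maximise g(t)/(T+t): set derivative to zero → g'(t)(T+t) = g(t).
g'(t) = 360·2.4/(t + 2.4)². Setting 360·2.4/(t+2.4)² = 360t/[(t+2.4)(13.8+t)] gives 2.4(13.8+t) = t(t+2.4), so t² = 2.4×13.8 = 33.12.
t* = √33.12 = 5.755 min.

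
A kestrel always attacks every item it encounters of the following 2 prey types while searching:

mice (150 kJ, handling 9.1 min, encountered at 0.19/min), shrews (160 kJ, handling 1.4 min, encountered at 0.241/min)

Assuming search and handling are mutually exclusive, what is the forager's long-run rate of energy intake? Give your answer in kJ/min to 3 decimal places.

21.869 kJ/min

R = Σλ_iE_i / (1 + Σλ_ih_i)
Numerator: 0.19×150 + 0.241×160 = 67.06
Denominator: 1 + 0.19×9.1 + 0.241×1.4 = 3.066
R = 67.06/3.066 = 21.87 kJ/min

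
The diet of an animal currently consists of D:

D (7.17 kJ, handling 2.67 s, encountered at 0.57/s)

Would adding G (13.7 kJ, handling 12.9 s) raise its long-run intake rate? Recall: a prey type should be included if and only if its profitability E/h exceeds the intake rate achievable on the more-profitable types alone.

No

Current rate: (0.57×7.17)/(1 + 0.57×2.67) = 1.621 kJ/s.
G: E/h = 13.7/12.9 = 1.062 kJ/s.
Since 1.062 < R, time spent handling G is better spent searching.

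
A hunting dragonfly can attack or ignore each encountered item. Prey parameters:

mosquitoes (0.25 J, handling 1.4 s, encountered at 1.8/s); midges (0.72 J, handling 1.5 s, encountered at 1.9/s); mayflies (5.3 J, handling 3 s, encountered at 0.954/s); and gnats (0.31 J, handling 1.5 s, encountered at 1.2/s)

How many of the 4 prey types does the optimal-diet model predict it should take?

Profitabilities (E/h, J/s): mayflies 1.77, midges 0.48, gnats 0.207, mosquitoes 0.179. Add prey in this order while the next type's profitability exceeds the intake rate on those already taken.
Rate on top 1: 1.309. midges: 0.48 < 1.309 → exclude; stop.
Optimal diet: mayflies — 1 of 4 types.

1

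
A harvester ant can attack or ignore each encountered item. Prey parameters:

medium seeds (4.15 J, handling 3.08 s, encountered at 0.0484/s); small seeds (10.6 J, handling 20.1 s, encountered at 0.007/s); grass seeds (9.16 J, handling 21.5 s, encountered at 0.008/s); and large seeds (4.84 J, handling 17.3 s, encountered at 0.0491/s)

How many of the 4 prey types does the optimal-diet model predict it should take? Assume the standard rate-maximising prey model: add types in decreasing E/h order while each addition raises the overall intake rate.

4

Rank by E/h (J/s): medium seeds 1.35, small seeds 0.527, grass seeds 0.426, large seeds 0.28. Include each in turn until the next type's E/h falls below the running intake rate.
Rate on top 1: 0.1748. small seeds: 0.527 > 0.1748 → include.
Rate on top 2: 0.2133. grass seeds: 0.426 > 0.2133 → include.
Rate on top 3: 0.2383. large seeds: 0.28 > 0.2383 → include.
Optimal diet: medium seeds, small seeds, grass seeds, large seeds — 4 of 4 types.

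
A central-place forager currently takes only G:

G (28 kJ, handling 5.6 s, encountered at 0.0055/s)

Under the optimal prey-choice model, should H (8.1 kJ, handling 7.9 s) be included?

Intake rate on the current diet: R = (0.0055×28) / (1 + 0.0055×5.6) = 0.154/1.031 = 0.1494 kJ/s.
Profitability of H: 8.1/7.9 = 1.025 kJ/s.
1.025 > 0.1494, so adding H raises the average — include it.

Yes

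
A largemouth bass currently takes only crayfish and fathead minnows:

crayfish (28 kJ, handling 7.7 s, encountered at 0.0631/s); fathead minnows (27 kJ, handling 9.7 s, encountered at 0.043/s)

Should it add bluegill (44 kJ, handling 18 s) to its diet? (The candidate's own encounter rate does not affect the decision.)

Intake rate on the current diet: R = (0.0631×28 + 0.043×27) / (1 + 0.0631×7.7 + 0.043×9.7) = 2.928/1.903 = 1.539 kJ/s.
Profitability of bluegill: 44/18 = 2.444 kJ/s.
2.444 > 1.539, so adding bluegill raises the average — include it.

Yes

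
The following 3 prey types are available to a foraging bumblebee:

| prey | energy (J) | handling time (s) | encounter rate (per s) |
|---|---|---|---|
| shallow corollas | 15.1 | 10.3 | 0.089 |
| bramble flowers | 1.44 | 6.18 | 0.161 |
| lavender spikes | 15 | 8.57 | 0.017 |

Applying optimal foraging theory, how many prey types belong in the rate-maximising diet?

2

Rank by E/h (J/s): lavender spikes 1.75, shallow corollas 1.47, bramble flowers 0.233. Include each in turn until the next type's E/h falls below the running intake rate.
Rate on top 1: 0.2226. shallow corollas: 1.47 > 0.2226 → include.
Rate on top 2: 0.7753. bramble flowers: 0.233 < 0.7753 → exclude; stop.
Optimal diet: lavender spikes, shallow corollas — 2 of 3 types.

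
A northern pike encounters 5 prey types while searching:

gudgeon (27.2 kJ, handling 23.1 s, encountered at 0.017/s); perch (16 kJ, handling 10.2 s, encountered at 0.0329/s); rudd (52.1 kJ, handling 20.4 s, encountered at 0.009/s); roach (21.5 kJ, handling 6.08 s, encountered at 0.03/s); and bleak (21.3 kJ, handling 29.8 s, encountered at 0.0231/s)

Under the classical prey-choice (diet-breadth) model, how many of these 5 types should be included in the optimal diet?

E/h in descending order: roach 3.54, rudd 2.55, perch 1.57, gudgeon 1.18, bleak 0.715 kJ/s. The optimal diet is the largest prefix of this list for which every included type satisfies E_i/h_i > R on the types above it.
Rate on top 1: 0.5455. rudd: 2.55 > 0.5455 → include.
Rate on top 2: 0.8154. perch: 1.57 > 0.8154 → include.
Rate on top 3: 0.964. gudgeon: 1.18 > 0.964 → include.
Rate on top 4: 1.004. bleak: 0.715 < 1.004 → exclude; stop.
Optimal diet: roach, rudd, perch, gudgeon — 4 of 5 types.

4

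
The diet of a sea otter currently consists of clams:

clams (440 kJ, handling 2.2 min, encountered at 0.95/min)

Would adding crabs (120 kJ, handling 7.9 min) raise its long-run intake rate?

No

On clams alone, R = ΣλE/(1+Σλh) = 418/3.09 = 135.3 kJ/min.
crabs: E/h = 120/7.9 = 15.19 kJ/min.
15.19 < 135.3, so adding crabs would lower the average — exclude it.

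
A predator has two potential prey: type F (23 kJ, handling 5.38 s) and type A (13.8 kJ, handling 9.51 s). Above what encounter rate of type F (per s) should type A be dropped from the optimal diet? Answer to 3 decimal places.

0.096 per s

The zero-one rule: include type A iff E₂/h₂ > λE₁/(1+λh₁). Equality gives the switch point.
λE₁h₂ = E₂ + λE₂h₁ ⇒ λ = E₂/(E₁h₂ − E₂h₁) = 13.8/(218.7 − 74.24) = 0.09551 per s.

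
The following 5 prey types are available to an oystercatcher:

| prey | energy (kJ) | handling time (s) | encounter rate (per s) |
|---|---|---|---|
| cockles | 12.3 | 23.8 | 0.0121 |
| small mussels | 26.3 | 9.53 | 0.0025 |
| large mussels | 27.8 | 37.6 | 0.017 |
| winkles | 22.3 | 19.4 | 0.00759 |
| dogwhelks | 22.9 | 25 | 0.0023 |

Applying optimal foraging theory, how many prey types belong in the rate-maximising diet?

5

Profitabilities (E/h, kJ/s): small mussels 2.76, winkles 1.15, dogwhelks 0.916, large mussels 0.739, cockles 0.517. Add prey in this order while the next type's profitability exceeds the intake rate on those already taken.
Rate on top 1: 0.06422. winkles: 1.15 > 0.06422 → include.
Rate on top 2: 0.2007. dogwhelks: 0.916 > 0.2007 → include.
Rate on top 3: 0.2342. large mussels: 0.739 > 0.2342 → include.
Rate on top 4: 0.4071. cockles: 0.517 > 0.4071 → include.
Optimal diet: small mussels, winkles, dogwhelks, large mussels, cockles — 5 of 5 types.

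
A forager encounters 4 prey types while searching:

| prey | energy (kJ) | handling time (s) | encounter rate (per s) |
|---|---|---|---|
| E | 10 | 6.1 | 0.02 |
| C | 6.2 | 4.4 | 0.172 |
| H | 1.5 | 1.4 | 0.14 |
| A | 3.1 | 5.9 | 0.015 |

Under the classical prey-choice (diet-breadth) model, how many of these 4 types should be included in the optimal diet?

3

Profitabilities (E/h, kJ/s): E 1.64, C 1.41, H 1.07, A 0.525. Add prey in this order while the next type's profitability exceeds the intake rate on those already taken.
Rate on top 1: 0.1783. C: 1.41 > 0.1783 → include.
Rate on top 2: 0.674. H: 1.07 > 0.674 → include.
Rate on top 3: 0.7116. A: 0.525 < 0.7116 → exclude; stop.
Optimal diet: E, C, H — 3 of 4 types.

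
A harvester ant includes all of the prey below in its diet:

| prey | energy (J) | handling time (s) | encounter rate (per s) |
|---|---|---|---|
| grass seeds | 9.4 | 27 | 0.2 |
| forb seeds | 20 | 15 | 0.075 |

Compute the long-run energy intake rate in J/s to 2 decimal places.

R = (0.2×9.4 + 0.075×20) / (1 + 0.2×27 + 0.075×15) = 3.38/7.525 = 0.4492 J/s.

0.45 J/s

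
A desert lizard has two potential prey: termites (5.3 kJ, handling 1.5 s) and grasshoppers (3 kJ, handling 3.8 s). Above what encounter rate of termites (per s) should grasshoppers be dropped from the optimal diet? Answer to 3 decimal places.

The zero-one rule: include grasshoppers iff E₂/h₂ > λE₁/(1+λh₁). Equality gives the switch point.
λE₁h₂ = E₂ + λE₂h₁ ⇒ λ = E₂/(E₁h₂ − E₂h₁) = 3/(20.14 − 4.5) = 0.1918 per s.

0.192 per s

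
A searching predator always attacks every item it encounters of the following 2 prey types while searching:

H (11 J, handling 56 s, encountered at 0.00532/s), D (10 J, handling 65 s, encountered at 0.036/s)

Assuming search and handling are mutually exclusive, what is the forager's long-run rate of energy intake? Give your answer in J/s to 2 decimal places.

0.12 J/s

R = Σλ_iE_i / (1 + Σλ_ih_i)
Numerator: 0.00532×11 + 0.036×10 = 0.4185
Denominator: 1 + 0.00532×56 + 0.036×65 = 3.638
R = 0.4185/3.638 = 0.115 J/s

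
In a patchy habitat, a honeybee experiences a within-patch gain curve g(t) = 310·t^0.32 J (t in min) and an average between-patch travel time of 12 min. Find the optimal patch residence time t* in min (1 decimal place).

5.6 min

Optimal t* satisfies g'(t*) = g(t*)/(T + t*).
g'(t) = 0.32·310·t^-0.68. Setting 0.32·310·t^-0.68 = 310·t^0.32/(12+t) gives 0.32(12+t) = t, so 0.68·t = 0.32×12.
t* = 0.32×12/0.68 = 5.647 min.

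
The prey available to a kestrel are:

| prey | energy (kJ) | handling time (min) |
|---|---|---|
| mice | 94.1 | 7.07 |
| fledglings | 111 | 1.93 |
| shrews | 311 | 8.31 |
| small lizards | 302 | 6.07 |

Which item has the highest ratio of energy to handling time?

In descending order of E/h:
fledglings: 111/1.93 = 57.5 kJ/min
small lizards: 302/6.07 = 49.8 kJ/min
shrews: 311/8.31 = 37.4 kJ/min
mice: 94.1/7.07 = 13.3 kJ/min

fledglings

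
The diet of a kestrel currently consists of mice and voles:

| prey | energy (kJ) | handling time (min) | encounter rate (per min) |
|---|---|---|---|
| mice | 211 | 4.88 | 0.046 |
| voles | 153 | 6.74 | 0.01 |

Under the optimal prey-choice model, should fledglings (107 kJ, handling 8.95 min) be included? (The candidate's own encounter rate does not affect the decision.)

Current rate: (0.046×211 + 0.01×153)/(1 + 0.046×4.88 + 0.01×6.74) = 8.697 kJ/min.
fledglings: E/h = 107/8.95 = 11.96 kJ/min.
Since 11.96 > R, including fledglings increases the long-run rate.

Yes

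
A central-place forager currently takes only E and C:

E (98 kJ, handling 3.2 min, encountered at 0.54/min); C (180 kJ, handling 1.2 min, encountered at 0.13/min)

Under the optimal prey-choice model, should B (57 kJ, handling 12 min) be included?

Current rate: (0.54×98 + 0.13×180)/(1 + 0.54×3.2 + 0.13×1.2) = 26.46 kJ/min.
Profitability of B: 57/12 = 4.75 kJ/min.
4.75 < 26.46, so adding B would lower the average — exclude it.

No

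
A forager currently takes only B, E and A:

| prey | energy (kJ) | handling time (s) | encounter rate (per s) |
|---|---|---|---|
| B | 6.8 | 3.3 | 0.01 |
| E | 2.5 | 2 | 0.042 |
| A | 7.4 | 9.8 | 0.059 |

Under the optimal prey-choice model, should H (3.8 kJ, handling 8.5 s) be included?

Current rate: (0.01×6.8 + 0.042×2.5 + 0.059×7.4)/(1 + 0.01×3.3 + 0.042×2 + 0.059×9.8) = 0.3596 kJ/s.
Profitability of H: 3.8/8.5 = 0.4471 kJ/s.
Since 0.4471 > R, including H increases the long-run rate.

Yes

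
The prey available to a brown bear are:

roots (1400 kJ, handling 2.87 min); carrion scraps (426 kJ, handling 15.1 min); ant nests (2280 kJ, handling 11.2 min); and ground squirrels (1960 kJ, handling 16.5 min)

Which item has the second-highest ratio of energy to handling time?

ant nests

Profitability E/h (kJ/min): roots = 1400/2.87 = 488, carrion scraps = 426/15.1 = 28.2, ant nests = 2280/11.2 = 204, ground squirrels = 1960/16.5 = 119.
Ranked: roots > ant nests > ground squirrels > carrion scraps.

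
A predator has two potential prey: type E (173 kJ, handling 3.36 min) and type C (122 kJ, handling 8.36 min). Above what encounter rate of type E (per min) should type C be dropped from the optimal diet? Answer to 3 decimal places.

Drop type C once their profitability E₂/h₂ falls below the rate achievable on type E alone: E₂/h₂ = λE₁/(1 + λh₁).
Solve for λ: λE₁h₂ = E₂(1 + λh₁) → λ(E₁h₂ − E₂h₁) = E₂ → λ = E₂/(E₁h₂ − E₂h₁).
λ = 122/(173×8.36 − 122×3.36) = 122/1036 = 0.1177 per min.

0.118 per min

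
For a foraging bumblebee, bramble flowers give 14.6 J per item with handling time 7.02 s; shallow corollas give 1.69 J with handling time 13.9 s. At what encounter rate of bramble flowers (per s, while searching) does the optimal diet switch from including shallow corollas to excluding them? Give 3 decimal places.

0.009 per s

At the threshold, the rate on bramble flowers alone equals the profitability of shallow corollas: λ·14.6/(1 + λ·7.02) = 1.69/13.9 = 0.1216.
Rearranging, λ(14.6 − 0.1216×7.02) = 0.1216, so λ = 0.1216/13.75 = 0.008845 per s.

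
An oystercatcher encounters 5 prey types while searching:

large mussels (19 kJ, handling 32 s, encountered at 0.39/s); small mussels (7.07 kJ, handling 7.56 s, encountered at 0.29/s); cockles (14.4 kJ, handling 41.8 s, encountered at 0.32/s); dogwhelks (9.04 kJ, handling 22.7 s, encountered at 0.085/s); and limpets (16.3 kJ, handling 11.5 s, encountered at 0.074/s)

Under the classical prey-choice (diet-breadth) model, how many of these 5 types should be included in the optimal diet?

Profitabilities (E/h, kJ/s): limpets 1.42, small mussels 0.935, large mussels 0.594, dogwhelks 0.398, cockles 0.344. Add prey in this order while the next type's profitability exceeds the intake rate on those already taken.
Rate on top 1: 0.6516. small mussels: 0.935 > 0.6516 → include.
Rate on top 2: 0.8054. large mussels: 0.594 < 0.8054 → exclude; stop.
Optimal diet: limpets, small mussels — 2 of 5 types.

2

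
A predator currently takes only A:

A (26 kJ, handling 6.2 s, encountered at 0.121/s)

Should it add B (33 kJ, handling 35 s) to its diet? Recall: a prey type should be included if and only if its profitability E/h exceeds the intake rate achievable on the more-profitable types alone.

No

Intake rate on the current diet: R = (0.121×26) / (1 + 0.121×6.2) = 3.146/1.75 = 1.798 kJ/s.
Profitability of B: 33/35 = 0.9429 kJ/s.
Since 0.9429 < R, time spent handling B is better spent searching.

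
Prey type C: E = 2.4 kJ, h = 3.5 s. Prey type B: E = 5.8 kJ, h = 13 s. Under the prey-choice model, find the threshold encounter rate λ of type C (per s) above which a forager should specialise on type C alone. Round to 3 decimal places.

Drop type B once their profitability E₂/h₂ falls below the rate achievable on type C alone: E₂/h₂ = λE₁/(1 + λh₁).
Solve for λ: λE₁h₂ = E₂(1 + λh₁) → λ(E₁h₂ − E₂h₁) = E₂ → λ = E₂/(E₁h₂ − E₂h₁).
λ = 5.8/(2.4×13 − 5.8×3.5) = 5.8/10.9 = 0.5321 per s.

0.532 per s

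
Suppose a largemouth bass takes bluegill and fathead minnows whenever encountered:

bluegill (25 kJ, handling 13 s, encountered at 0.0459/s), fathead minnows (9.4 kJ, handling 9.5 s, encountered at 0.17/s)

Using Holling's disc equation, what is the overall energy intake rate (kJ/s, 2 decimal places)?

0.85 kJ/s

Energy encountered per unit search time: 0.0459×25 + 0.17×9.4 = 2.746 kJ/s.
Handling time per unit search time: 0.0459×13 + 0.17×9.5 = 2.212.
Rate = 2.746/(1 + 2.212) = 0.8548 kJ/s.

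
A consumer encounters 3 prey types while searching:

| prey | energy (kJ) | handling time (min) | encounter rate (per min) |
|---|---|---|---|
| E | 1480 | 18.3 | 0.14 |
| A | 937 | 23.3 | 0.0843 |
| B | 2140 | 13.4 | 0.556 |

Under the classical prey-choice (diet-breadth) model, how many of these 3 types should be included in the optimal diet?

Profitabilities (E/h, kJ/min): B 160, E 80.9, A 40.2. Add prey in this order while the next type's profitability exceeds the intake rate on those already taken.
Rate on top 1: 140.8. E: 80.9 < 140.8 → exclude; stop.
Optimal diet: B — 1 of 3 types.

1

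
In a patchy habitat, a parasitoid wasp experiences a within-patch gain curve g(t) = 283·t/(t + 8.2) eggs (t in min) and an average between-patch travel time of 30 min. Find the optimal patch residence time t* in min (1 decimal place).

15.7 min

By the marginal value theorem, leave when the instantaneous gain rate g'(t) equals the habitat-wide average g(t)/(T + t).
g'(t) = 283·8.2/(t + 8.2)². Setting 283·8.2/(t+8.2)² = 283t/[(t+8.2)(30+t)] gives 8.2(30+t) = t(t+8.2), so t² = 8.2×30 = 246.
t* = √246 = 15.68 min.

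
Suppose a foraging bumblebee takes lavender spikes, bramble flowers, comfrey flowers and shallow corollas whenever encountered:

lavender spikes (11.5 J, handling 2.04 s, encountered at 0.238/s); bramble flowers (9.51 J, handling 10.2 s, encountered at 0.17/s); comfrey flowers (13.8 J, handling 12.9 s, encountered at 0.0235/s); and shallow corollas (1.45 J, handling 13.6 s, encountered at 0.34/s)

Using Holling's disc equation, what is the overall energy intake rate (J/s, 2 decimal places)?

Energy encountered per unit search time: 0.238×11.5 + 0.17×9.51 + 0.0235×13.8 + 0.34×1.45 = 5.171 J/s.
Handling time per unit search time: 0.238×2.04 + 0.17×10.2 + 0.0235×12.9 + 0.34×13.6 = 7.147.
Rate = 5.171/(1 + 7.147) = 0.6347 J/s.

0.63 J/s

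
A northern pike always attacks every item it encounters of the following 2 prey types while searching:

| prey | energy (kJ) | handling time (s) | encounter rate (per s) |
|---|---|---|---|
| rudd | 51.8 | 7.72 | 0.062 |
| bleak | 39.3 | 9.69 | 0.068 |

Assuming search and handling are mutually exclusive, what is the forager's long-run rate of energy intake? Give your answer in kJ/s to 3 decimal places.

R = Σλ_iE_i / (1 + Σλ_ih_i)
Numerator: 0.062×51.8 + 0.068×39.3 = 5.884
Denominator: 1 + 0.062×7.72 + 0.068×9.69 = 2.138
R = 5.884/2.138 = 2.753 kJ/s

2.753 kJ/s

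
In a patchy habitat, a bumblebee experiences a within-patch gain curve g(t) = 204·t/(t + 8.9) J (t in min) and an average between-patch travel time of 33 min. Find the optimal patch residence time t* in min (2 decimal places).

17.14 min

Optimal t* satisfies g'(t*) = g(t*)/(T + t*).
g'(t) = 204·8.9/(t + 8.9)². Setting 204·8.9/(t+8.9)² = 204t/[(t+8.9)(33+t)] gives 8.9(33+t) = t(t+8.9), so t² = 8.9×33 = 293.7.
t* = √293.7 = 17.14 min.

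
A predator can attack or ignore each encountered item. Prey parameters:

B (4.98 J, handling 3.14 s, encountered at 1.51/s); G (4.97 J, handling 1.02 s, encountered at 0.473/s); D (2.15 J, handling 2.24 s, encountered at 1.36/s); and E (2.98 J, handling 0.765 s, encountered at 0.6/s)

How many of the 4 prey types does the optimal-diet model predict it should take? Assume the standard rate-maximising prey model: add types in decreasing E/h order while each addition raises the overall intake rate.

E/h in descending order: G 4.87, E 3.9, B 1.59, D 0.96 J/s. The optimal diet is the largest prefix of this list for which every included type satisfies E_i/h_i > R on the types above it.
Rate on top 1: 1.586. E: 3.9 > 1.586 → include.
Rate on top 2: 2.132. B: 1.59 < 2.132 → exclude; stop.
Optimal diet: G, E — 2 of 4 types.

2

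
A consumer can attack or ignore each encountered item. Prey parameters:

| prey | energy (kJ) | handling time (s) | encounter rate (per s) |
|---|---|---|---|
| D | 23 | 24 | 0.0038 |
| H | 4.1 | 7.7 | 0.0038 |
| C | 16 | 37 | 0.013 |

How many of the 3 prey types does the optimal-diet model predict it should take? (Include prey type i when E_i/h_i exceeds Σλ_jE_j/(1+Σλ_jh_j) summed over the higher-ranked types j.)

Rank by E/h (kJ/s): D 0.958, H 0.532, C 0.432. Include each in turn until the next type's E/h falls below the running intake rate.
Rate on top 1: 0.0801. H: 0.532 > 0.0801 → include.
Rate on top 2: 0.09191. C: 0.432 > 0.09191 → include.
Optimal diet: D, H, C — 3 of 3 types.

3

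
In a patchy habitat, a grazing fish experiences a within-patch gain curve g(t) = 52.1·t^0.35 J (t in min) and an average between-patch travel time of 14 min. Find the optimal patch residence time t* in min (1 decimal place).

7.5 min

Optimal t* satisfies g'(t*) = g(t*)/(T + t*).
g'(t) = 0.35·52.1·t^-0.65. Setting 0.35·52.1·t^-0.65 = 52.1·t^0.35/(14+t) gives 0.35(14+t) = t, so 0.65·t = 0.35×14.
t* = 0.35×14/0.65 = 7.538 min.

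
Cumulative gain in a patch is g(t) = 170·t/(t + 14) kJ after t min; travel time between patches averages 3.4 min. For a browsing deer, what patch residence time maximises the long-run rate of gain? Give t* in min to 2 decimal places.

6.90 min

Maximise g(t)/(T+t): set derivative to zero → g'(t)(T+t) = g(t).
g'(t) = 170·14/(t + 14)². Setting 170·14/(t+14)² = 170t/[(t+14)(3.4+t)] gives 14(3.4+t) = t(t+14), so t² = 14×3.4 = 47.6.
t* = √47.6 = 6.899 min.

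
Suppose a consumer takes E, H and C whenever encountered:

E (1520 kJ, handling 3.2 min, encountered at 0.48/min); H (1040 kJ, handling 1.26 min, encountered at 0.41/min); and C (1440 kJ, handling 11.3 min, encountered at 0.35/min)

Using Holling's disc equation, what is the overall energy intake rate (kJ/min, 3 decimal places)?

Energy encountered per unit search time: 0.48×1520 + 0.41×1040 + 0.35×1440 = 1660 kJ/min.
Handling time per unit search time: 0.48×3.2 + 0.41×1.26 + 0.35×11.3 = 6.008.
Rate = 1660/(1 + 6.008) = 236.9 kJ/min.

236.886 kJ/min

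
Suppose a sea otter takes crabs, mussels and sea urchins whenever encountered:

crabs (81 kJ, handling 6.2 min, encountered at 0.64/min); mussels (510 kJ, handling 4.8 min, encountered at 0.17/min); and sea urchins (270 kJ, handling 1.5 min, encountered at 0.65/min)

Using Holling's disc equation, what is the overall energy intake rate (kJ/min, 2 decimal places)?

R = (0.64×81 + 0.17×510 + 0.65×270) / (1 + 0.64×6.2 + 0.17×4.8 + 0.65×1.5) = 314/6.759 = 46.46 kJ/min.

46.46 kJ/min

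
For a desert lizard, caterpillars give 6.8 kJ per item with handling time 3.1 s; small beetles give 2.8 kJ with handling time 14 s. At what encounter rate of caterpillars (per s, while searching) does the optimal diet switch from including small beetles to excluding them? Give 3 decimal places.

0.032 per s

The zero-one rule: include small beetles iff E₂/h₂ > λE₁/(1+λh₁). Equality gives the switch point.
λE₁h₂ = E₂ + λE₂h₁ ⇒ λ = E₂/(E₁h₂ − E₂h₁) = 2.8/(95.2 − 8.68) = 0.03236 per s.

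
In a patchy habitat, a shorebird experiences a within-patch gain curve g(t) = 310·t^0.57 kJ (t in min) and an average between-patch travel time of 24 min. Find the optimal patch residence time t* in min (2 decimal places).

Maximise g(t)/(T+t): set derivative to zero → g'(t)(T+t) = g(t).
g'(t) = 0.57·310·t^-0.43. Setting 0.57·310·t^-0.43 = 310·t^0.57/(24+t) gives 0.57(24+t) = t, so 0.43·t = 0.57×24.
t* = 0.57×24/0.43 = 31.81 min.

31.81 min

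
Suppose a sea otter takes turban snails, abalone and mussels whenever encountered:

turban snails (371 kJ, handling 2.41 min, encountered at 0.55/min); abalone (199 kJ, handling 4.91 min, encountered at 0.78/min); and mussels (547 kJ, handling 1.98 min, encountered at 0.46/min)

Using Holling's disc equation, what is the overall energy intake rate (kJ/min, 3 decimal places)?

86.454 kJ/min

Energy encountered per unit search time: 0.55×371 + 0.78×199 + 0.46×547 = 610.9 kJ/min.
Handling time per unit search time: 0.55×2.41 + 0.78×4.91 + 0.46×1.98 = 6.066.
Rate = 610.9/(1 + 6.066) = 86.45 kJ/min.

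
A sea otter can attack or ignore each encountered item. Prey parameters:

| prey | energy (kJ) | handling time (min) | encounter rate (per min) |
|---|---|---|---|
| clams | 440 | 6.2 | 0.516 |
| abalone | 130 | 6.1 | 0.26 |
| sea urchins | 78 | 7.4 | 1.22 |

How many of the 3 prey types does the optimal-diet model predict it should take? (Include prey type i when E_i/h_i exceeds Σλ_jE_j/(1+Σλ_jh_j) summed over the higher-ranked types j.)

Profitabilities (E/h, kJ/min): clams 71, abalone 21.3, sea urchins 10.5. Add prey in this order while the next type's profitability exceeds the intake rate on those already taken.
Rate on top 1: 54.07. abalone: 21.3 < 54.07 → exclude; stop.
Optimal diet: clams — 1 of 3 types.

1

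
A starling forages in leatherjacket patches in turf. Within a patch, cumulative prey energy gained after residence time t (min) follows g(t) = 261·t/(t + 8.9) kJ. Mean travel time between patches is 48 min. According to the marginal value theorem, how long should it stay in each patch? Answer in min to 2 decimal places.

20.67 min

Maximise g(t)/(T+t): set derivative to zero → g'(t)(T+t) = g(t).
g'(t) = 261·8.9/(t + 8.9)². Setting 261·8.9/(t+8.9)² = 261t/[(t+8.9)(48+t)] gives 8.9(48+t) = t(t+8.9), so t² = 8.9×48 = 427.2.
t* = √427.2 = 20.67 min.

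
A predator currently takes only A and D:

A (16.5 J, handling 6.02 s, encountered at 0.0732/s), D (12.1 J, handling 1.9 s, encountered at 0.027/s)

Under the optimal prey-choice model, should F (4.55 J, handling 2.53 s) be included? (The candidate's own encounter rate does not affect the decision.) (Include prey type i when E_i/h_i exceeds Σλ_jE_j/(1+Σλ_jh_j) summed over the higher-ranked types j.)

Intake rate on the current diet: R = (0.0732×16.5 + 0.027×12.1) / (1 + 0.0732×6.02 + 0.027×1.9) = 1.534/1.492 = 1.029 J/s.
Profitability of F: 4.55/2.53 = 1.798 J/s.
1.798 > 1.029, so adding F raises the average — include it.

Yes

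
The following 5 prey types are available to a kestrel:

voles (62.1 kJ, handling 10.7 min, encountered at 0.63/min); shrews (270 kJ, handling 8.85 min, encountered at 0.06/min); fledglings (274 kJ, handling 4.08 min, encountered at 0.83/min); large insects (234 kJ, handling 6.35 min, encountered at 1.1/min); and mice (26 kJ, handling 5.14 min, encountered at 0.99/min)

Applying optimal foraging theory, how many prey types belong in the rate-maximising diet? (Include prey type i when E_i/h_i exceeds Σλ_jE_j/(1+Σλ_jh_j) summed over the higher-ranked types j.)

Rank by E/h (kJ/min): fledglings 67.2, large insects 36.9, shrews 30.5, voles 5.8, mice 5.06. Include each in turn until the next type's E/h falls below the running intake rate.
Rate on top 1: 51.85. large insects: 36.9 < 51.85 → exclude; stop.
Optimal diet: fledglings — 1 of 5 types.

1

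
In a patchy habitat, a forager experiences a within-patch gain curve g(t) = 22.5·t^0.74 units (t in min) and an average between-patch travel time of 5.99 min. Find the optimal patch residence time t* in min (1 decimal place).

By the marginal value theorem, leave when the instantaneous gain rate g'(t) equals the habitat-wide average g(t)/(T + t).
g'(t) = 0.74·22.5·t^-0.26. Setting 0.74·22.5·t^-0.26 = 22.5·t^0.74/(5.99+t) gives 0.74(5.99+t) = t, so 0.26·t = 0.74×5.99.
t* = 0.74×5.99/0.26 = 17.05 min.

17.0 min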